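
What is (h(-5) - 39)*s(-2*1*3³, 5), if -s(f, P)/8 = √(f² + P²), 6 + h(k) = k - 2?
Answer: 416*√2941 ≈ 22560.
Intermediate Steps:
h(k) = -8 + k (h(k) = -6 + (k - 2) = -6 + (-2 + k) = -8 + k)
s(f, P) = -8*√(P² + f²) (s(f, P) = -8*√(f² + P²) = -8*√(P² + f²))
(h(-5) - 39)*s(-2*1*3³, 5) = ((-8 - 5) - 39)*(-8*√(5² + (-2*1*3³)²)) = (-13 - 39)*(-8*√(25 + (-2*27)²)) = -(-416)*√(25 + (-54)²) = -(-416)*√(25 + 2916) = -(-416)*√2941 = 416*√2941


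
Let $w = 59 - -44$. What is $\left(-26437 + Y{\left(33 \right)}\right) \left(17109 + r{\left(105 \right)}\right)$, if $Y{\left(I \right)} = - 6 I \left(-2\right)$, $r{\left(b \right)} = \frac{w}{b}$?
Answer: $- \frac{46783906468}{105} \approx -4.4556 \cdot 10^{8}$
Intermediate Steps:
$w = 103$ ($w = 59 + 44 = 103$)
$r{\left(b \right)} = \frac{103}{b}$
$Y{\left(I \right)} = 12 I$
$\left(-26437 + Y{\left(33 \right)}\right) \left(17109 + r{\left(105 \right)}\right) = \left(-26437 + 12 \cdot 33\right) \left(17109 + \frac{103}{105}\right) = \left(-26437 + 396\right) \left(17109 + 103 \cdot \frac{1}{105}\right) = - 26041 \left(17109 + \frac{103}{105}\right) = \left(-26041\right) \frac{1796548}{105} = - \frac{46783906468}{105}$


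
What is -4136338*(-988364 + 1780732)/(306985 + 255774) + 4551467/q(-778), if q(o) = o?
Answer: -2552457832620205/437826502 ≈ -5.8298e+6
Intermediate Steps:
-4136338*(-988364 + 1780732)/(306985 + 255774) + 4551467/q(-778) = -4136338*(-988364 + 1780732)/(306985 + 255774) + 4551467/(-778) = -4136338/(562759/792368) + 4551467*(-1/778) = -4136338/(562759*(1/792368)) - 4551467/778 = -4136338/562759/792368 - 4551467/778 = -4136338*792368/562759 - 4551467/778 = -3277501868384/562759 - 4551467/778 = -2552457832620205/437826502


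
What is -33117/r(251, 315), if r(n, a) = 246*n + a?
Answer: -11039/20687 ≈ -0.53362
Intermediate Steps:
r(n, a) = a + 246*n
-33117/r(251, 315) = -33117/(315 + 246*251) = -33117/(315 + 61746) = -33117/62061 = -33117*1/62061 = -11039/20687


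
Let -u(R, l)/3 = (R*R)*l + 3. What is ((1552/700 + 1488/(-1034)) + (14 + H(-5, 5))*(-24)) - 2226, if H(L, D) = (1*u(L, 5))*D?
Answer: 3937361446/90475 ≈ 43519.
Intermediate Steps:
u(R, l) = -9 - 3*l*R² (u(R, l) = -3*((R*R)*l + 3) = -3*(R²*l + 3) = -3*(l*R² + 3) = -3*(3 + l*R²) = -9 - 3*l*R²)
H(L, D) = D*(-9 - 15*L²) (H(L, D) = (1*(-9 - 3*5*L²))*D = (1*(-9 - 15*L²))*D = (-9 - 15*L²)*D = D*(-9 - 15*L²))
((1552/700 + 1488/(-1034)) + (14 + H(-5, 5))*(-24)) - 2226 = ((1552/700 + 1488/(-1034)) + (14 - 3*5*(3 + 5*(-5)²))*(-24)) - 2226 = ((1552*(1/700) + 1488*(-1/1034)) + (14 - 3*5*(3 + 5*25))*(-24)) - 2226 = ((388/175 - 744/517) + (14 - 3*5*(3 + 125))*(-24)) - 2226 = (70396/90475 + (14 - 3*5*128)*(-24)) - 2226 = (70396/90475 + (14 - 1920)*(-24)) - 2226 = (70396/90475 - 1906*(-24)) - 2226 = (70396/90475 + 45744) - 2226 = 4138758796/90475 - 2226 = 3937361446/90475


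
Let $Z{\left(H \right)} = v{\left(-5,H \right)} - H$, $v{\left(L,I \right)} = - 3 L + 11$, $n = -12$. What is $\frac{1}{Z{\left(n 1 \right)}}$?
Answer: $\frac{1}{38} \approx 0.026316$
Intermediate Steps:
$v{\left(L,I \right)} = 11 - 3 L$
$Z{\left(H \right)} = 26 - H$ ($Z{\left(H \right)} = \left(11 - -15\right) - H = \left(11 + 15\right) - H = 26 - H$)
$\frac{1}{Z{\left(n 1 \right)}} = \frac{1}{26 - \left(-12\right) 1} = \frac{1}{26 - -12} = \frac{1}{26 + 12} = \frac{1}{38}$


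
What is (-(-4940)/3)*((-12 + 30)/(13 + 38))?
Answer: 9880/17 ≈ 581.18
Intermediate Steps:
(-(-4940)/3)*((-12 + 30)/(13 + 38)) = (-(-4940)/3)*(18/51) = (-76*(-65/3))*(18*(1/51)) = (4940/3)*(6/17) = 9880/17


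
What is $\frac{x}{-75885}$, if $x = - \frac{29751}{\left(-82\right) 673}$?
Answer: $- \frac{9917}{1395929870} \approx -7.1042 \cdot 10^{-6}$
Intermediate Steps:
$x = \frac{29751}{55186}$ ($x = - \frac{29751}{-55186} = \left(-29751\right) \left(- \frac{1}{55186}\right) = \frac{29751}{55186} \approx 0.5391$)
$\frac{x}{-75885} = \frac{29751}{55186 \left(-75885\right)} = \frac{29751}{55186} \left(- \frac{1}{75885}\right) = - \frac{9917}{1395929870}$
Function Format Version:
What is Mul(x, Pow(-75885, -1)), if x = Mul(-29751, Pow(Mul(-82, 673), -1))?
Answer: Rational(-9917, 1395929870) ≈ -7.1042e-6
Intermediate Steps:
x = Rational(29751, 55186) (x = Mul(-29751, Pow(-55186, -1)) = Mul(-29751, Rational(-1, 55186)) = Rational(29751, 55186) ≈ 0.53910)
Mul(x, Pow(-75885, -1)) = Mul(Rational(29751, 55186), Pow(-75885, -1)) = Mul(Rational(29751, 55186), Rational(-1, 75885)) = Rational(-9917, 1395929870)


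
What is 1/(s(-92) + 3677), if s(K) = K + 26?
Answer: 1/3611 ≈ 0.00027693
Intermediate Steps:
s(K) = 26 + K
1/(s(-92) + 3677) = 1/((26 - 92) + 3677) = 1/(-66 + 3677) = 1/3611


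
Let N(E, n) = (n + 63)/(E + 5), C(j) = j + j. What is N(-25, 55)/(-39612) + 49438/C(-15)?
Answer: -652779293/396120 ≈ -1647.9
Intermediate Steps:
C(j) = 2*j
N(E, n) = (63 + n)/(5 + E)
N(-25, 55)/(-39612) + 49438/C(-15) = ((63 + 55)/(5 - 25))/(-39612) + 49438/((2*(-15))) = (118/(-20))*(-1/39612) + 49438/(-30) = -1/20*118*(-1/39612) + 49438*(-1/30) = -59/10*(-1/39612) - 24719/15 = 59/396120 - 24719/15 = -652779293/396120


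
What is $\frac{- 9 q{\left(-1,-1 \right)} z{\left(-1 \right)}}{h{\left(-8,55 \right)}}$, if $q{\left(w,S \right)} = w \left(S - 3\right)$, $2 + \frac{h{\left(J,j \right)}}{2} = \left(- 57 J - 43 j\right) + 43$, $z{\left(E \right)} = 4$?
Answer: $\frac{18}{467} \approx 0.038544$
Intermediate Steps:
$h{\left(J,j \right)} = 82 - 114 J - 86 j$ ($h{\left(J,j \right)} = -4 + 2 \left(\left(- 57 J - 43 j\right) + 43\right) = -4 + 2 \left(43 - 57 J - 43 j\right) = -4 - \left(-86 + 86 j + 114 J\right) = 82 - 114 J - 86 j$)
$q{\left(w,S \right)} = w \left(-3 + S\right)$
$\frac{- 9 q{\left(-1,-1 \right)} z{\left(-1 \right)}}{h{\left(-8,55 \right)}} = \frac{- 9 \left(- (-3 - 1)\right) 4}{82 - -912 - 4730} = \frac{- 9 \left(\left(-1\right) \left(-4\right)\right) 4}{82 + 912 - 4730} = \frac{\left(-9\right) 4 \cdot 4}{-3736} = \left(-36\right) 4 \left(- \frac{1}{3736}\right) = \left(-144\right) \left(- \frac{1}{3736}\right) = \frac{18}{467}$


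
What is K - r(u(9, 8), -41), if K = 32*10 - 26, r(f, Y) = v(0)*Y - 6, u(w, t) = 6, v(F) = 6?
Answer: 546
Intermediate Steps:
r(f, Y) = -6 + 6*Y (r(f, Y) = 6*Y - 6 = -6 + 6*Y)
K = 294 (K = 320 - 26 = 294)
K - r(u(9, 8), -41) = 294 - (-6 + 6*(-41)) = 294 - (-6 - 246) = 294 - 1*(-252) = 294 + 252 = 546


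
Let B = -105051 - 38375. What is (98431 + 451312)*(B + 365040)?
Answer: 121830745202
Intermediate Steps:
B = -143426
(98431 + 451312)*(B + 365040) = (98431 + 451312)*(-143426 + 365040) = 549743*221614 = 121830745202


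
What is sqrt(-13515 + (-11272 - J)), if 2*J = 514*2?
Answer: I*sqrt(25301) ≈ 159.06*I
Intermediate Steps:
J = 514 (J = (514*2)/2 = (1/2)*1028 = 514)
sqrt(-13515 + (-11272 - J)) = sqrt(-13515 + (-11272 - 1*514)) = sqrt(-13515 + (-11272 - 514)) = sqrt(-13515 - 11786) = sqrt(-25301) = I*sqrt(25301)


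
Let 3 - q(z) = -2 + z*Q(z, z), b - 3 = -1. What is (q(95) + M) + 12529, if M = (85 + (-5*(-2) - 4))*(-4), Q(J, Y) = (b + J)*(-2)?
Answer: 30600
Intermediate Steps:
b = 2 (b = 3 - 1 = 2)
Q(J, Y) = -4 - 2*J (Q(J, Y) = (2 + J)*(-2) = -4 - 2*J)
q(z) = 5 - z*(-4 - 2*z) (q(z) = 3 - (-2 + z*(-4 - 2*z)) = 3 + (2 - z*(-4 - 2*z)) = 5 - z*(-4 - 2*z))
M = -364 (M = (85 + (10 - 4))*(-4) = (85 + 6)*(-4) = 91*(-4) = -364)
(q(95) + M) + 12529 = ((5 + 2*95*(2 + 95)) - 364) + 12529 = ((5 + 2*95*97) - 364) + 12529 = ((5 + 18430) - 364) + 12529 = (18435 - 364) + 12529 = 18071 + 12529 = 30600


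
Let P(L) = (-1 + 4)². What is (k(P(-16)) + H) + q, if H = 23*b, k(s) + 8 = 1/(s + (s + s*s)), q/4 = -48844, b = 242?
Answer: -18791981/99 ≈ -1.8982e+5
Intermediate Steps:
q = -195376 (q = 4*(-48844) = -195376)
P(L) = 9 (P(L) = 3² = 9)
k(s) = -8 + 1/(s² + 2*s) (k(s) = -8 + 1/(s + (s + s*s)) = -8 + 1/(s + (s + s²)) = -8 + 1/(s² + 2*s))
H = 5566 (H = 23*242 = 5566)
(k(P(-16)) + H) + q = ((1 - 16*9 - 8*9²)/(9*(2 + 9)) + 5566) - 195376 = ((⅑)*(1 - 144 - 8*81)/11 + 5566) - 195376 = ((⅑)*(1/11)*(1 - 144 - 648) + 5566) - 195376 = ((⅑)*(1/11)*(-791) + 5566) - 195376 = (-791/99 + 5566) - 195376 = 550243/99 - 195376 = -18791981/99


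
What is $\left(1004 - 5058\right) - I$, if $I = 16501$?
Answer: $-20555$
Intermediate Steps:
$\left(1004 - 5058\right) - I = \left(1004 - 5058\right) - 16501 = -4054 - 16501 = -20555$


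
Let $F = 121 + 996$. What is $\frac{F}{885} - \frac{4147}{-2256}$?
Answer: $\frac{687783}{221840} \approx 3.1004$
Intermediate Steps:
$F = 1117$
$\frac{F}{885} - \frac{4147}{-2256} = \frac{1117}{885} - \frac{4147}{-2256} = 1117 \cdot \frac{1}{885} - - \frac{4147}{2256} = \frac{1117}{885} + \frac{4147}{2256} = \frac{687783}{221840}$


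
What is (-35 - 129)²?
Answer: 26896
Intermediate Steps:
(-35 - 129)² = (-164)² = 26896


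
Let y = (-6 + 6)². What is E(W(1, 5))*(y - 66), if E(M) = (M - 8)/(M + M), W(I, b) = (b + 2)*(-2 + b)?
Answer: -143/7 ≈ -20.429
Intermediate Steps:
W(I, b) = (-2 + b)*(2 + b) (W(I, b) = (2 + b)*(-2 + b) = (-2 + b)*(2 + b))
y = 0 (y = 0² = 0)
E(M) = (-8 + M)/(2*M) (E(M) = (-8 + M)/((2*M)) = (-8 + M)*(1/(2*M)) = (-8 + M)/(2*M))
E(W(1, 5))*(y - 66) = ((-8 + (-4 + 5²))/(2*(-4 + 5²)))*(0 - 66) = ((-8 + (-4 + 25))/(2*(-4 + 25)))*(-66) = ((½)*(-8 + 21)/21)*(-66) = ((½)*(1/21)*13)*(-66) = (13/42)*(-66) = -143/7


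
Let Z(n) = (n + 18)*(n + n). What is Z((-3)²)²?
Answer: 236196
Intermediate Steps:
Z(n) = 2*n*(18 + n) (Z(n) = (18 + n)*(2*n) = 2*n*(18 + n))
Z((-3)²)² = (2*(-3)²*(18 + (-3)²))² = (2*9*(18 + 9))² = (2*9*27)² = 486² = 236196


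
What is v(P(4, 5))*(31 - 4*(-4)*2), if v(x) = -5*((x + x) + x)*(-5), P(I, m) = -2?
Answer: -9450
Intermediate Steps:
v(x) = 75*x (v(x) = -5*(2*x + x)*(-5) = -15*x*(-5) = 75*x)
v(P(4, 5))*(31 - 4*(-4)*2) = (75*(-2))*(31 - 4*(-4)*2) = -150*(31 + 16*2) = -150*(31 + 32) = -150*63 = -9450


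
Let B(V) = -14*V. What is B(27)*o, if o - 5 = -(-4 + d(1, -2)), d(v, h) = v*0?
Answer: -3402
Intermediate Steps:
d(v, h) = 0
o = 9 (o = 5 - (-4 + 0) = 5 - 1*(-4) = 5 + 4 = 9)
B(27)*o = -14*27*9 = -378*9 = -3402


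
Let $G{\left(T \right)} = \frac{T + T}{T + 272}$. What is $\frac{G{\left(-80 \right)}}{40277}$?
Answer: $- \frac{5}{241662} \approx -2.069 \cdot 10^{-5}$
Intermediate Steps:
$G{\left(T \right)} = \frac{2 T}{272 + T}$
$\frac{G{\left(-80 \right)}}{40277} = \frac{2 \left(-80\right) \frac{1}{272 - 80}}{40277} = 2 \left(-80\right) \frac{1}{192} \cdot \frac{1}{40277} = \left(- \frac{5}{6}\right) \frac{1}{40277} = - \frac{5}{241662}$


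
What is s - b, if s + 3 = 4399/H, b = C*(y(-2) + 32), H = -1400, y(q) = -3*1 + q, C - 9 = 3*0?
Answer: -348799/1400 ≈ -249.14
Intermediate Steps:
C = 9 (C = 9 + 3*0 = 9 + 0 = 9)
y(q) = -3 + q
b = 243 (b = 9*((-3 - 2) + 32) = 9*(-5 + 32) = 9*27 = 243)
s = -8599/1400 (s = -3 + 4399/(-1400) = -3 + 4399*(-1/1400) = -3 - 4399/1400 = -8599/1400 ≈ -6.1421)
s - b = -8599/1400 - 1*243 = -8599/1400 - 243 = -348799/1400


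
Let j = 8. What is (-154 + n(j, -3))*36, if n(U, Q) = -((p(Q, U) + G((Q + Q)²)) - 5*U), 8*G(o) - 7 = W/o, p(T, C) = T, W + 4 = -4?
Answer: -8053/2 ≈ -4026.5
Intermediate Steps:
W = -8 (W = -4 - 4 = -8)
G(o) = 7/8 - 1/o (G(o) = 7/8 + (-8/o)/8 = 7/8 - 1/o)
n(U, Q) = -7/8 - Q + 5*U + 1/(4*Q²) (n(U, Q) = -((Q + (7/8 - 1/((Q + Q)²))) - 5*U) = -((Q + (7/8 - 1/((2*Q)²))) - 5*U) = -((Q + (7/8 - 1/(4*Q²))) - 5*U) = -((7/8 + Q - 1/(4*Q²)) - 5*U) = -(7/8 + Q - 5*U - 1/(4*Q²)) = -7/8 - Q + 5*U + 1/(4*Q²))
(-154 + n(j, -3))*36 = (-154 + (-7/8 - 1*(-3) + 5*8 + (¼)/(-3)²))*36 = (-154 + (-7/8 + 3 + 40 + (¼)*(⅑)))*36 = (-154 + (-7/8 + 3 + 40 + 1/36))*36 = (-154 + 3035/72)*36 = -8053/72*36 = -8053/2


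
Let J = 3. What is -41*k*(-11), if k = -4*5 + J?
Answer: -7667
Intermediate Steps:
k = -17 (k = -4*5 + 3 = -20 + 3 = -17)
-41*k*(-11) = -41*(-17)*(-11) = 697*(-11) = -7667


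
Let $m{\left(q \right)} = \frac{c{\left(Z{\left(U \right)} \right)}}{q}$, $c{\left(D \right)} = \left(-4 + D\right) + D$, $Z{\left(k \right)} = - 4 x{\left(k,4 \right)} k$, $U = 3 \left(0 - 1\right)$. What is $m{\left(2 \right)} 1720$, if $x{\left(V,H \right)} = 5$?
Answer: $99760$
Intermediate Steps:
$U = -3$ ($U = 3 \left(-1\right) = -3$)
$Z{\left(k \right)} = - 20 k$ ($Z{\left(k \right)} = \left(-4\right) 5 k = - 20 k$)
$c{\left(D \right)} = -4 + 2 D$
$m{\left(q \right)} = \frac{116}{q}$ ($m{\left(q \right)} = \frac{-4 + 2 \left(\left(-20\right) \left(-3\right)\right)}{q} = \frac{-4 + 2 \cdot 60}{q} = \frac{-4 + 120}{q} = \frac{116}{q}$)
$m{\left(2 \right)} 1720 = \frac{116}{2} \cdot 1720 = 116 \cdot \frac{1}{2} \cdot 1720 = 58 \cdot 1720 = 99760$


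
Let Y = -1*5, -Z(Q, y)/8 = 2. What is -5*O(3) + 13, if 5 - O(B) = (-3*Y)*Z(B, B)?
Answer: -1212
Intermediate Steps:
Z(Q, y) = -16 (Z(Q, y) = -8*2 = -16)
Y = -5
O(B) = 245 (O(B) = 5 - (-3*(-5))*(-16) = 5 - 15*(-16) = 5 - 1*(-240) = 5 + 240 = 245)
-5*O(3) + 13 = -5*245 + 13 = -1225 + 13 = -1212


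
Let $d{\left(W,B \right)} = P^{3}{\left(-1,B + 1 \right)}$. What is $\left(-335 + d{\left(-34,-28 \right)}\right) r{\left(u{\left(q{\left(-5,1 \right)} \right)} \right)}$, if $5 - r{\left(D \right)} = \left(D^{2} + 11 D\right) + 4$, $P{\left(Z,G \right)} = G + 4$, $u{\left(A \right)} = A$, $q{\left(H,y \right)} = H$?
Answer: $-387562$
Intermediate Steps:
$P{\left(Z,G \right)} = 4 + G$
$r{\left(D \right)} = 1 - D^{2} - 11 D$ ($r{\left(D \right)} = 5 - \left(\left(D^{2} + 11 D\right) + 4\right) = 5 - \left(4 + D^{2} + 11 D\right) = 1 - D^{2} - 11 D$)
$d{\left(W,B \right)} = \left(5 + B\right)^{3}$ ($d{\left(W,B \right)} = \left(4 + \left(B + 1\right)\right)^{3} = \left(4 + \left(1 + B\right)\right)^{3} = \left(5 + B\right)^{3}$)
$\left(-335 + d{\left(-34,-28 \right)}\right) r{\left(u{\left(q{\left(-5,1 \right)} \right)} \right)} = \left(-335 + \left(5 - 28\right)^{3}\right) \left(1 - \left(-5\right)^{2} - -55\right) = \left(-335 + \left(-23\right)^{3}\right) \left(1 - 25 + 55\right) = \left(-335 - 12167\right) \left(1 - 25 + 55\right) = \left(-12502\right) 31 = -387562$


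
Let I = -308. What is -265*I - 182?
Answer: 81438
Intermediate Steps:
-265*I - 182 = -265*(-308) - 182 = 81620 - 182 = 81438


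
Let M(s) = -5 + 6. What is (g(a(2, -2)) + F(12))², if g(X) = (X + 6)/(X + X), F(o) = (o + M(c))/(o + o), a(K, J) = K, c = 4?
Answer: 3721/576 ≈ 6.4601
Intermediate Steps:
M(s) = 1
F(o) = (1 + o)/(2*o) (F(o) = (o + 1)/(o + o) = (1 + o)/((2*o)) = (1 + o)*(1/(2*o)) = (1 + o)/(2*o))
g(X) = (6 + X)/(2*X) (g(X) = (6 + X)/((2*X)) = (6 + X)*(1/(2*X)) = (6 + X)/(2*X))
(g(a(2, -2)) + F(12))² = ((½)*(6 + 2)/2 + (½)*(1 + 12)/12)² = ((½)*(½)*8 + (½)*(1/12)*13)² = (2 + 13/24)² = (61/24)² = 3721/576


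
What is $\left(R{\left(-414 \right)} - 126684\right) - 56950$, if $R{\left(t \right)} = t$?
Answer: $-184048$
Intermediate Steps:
$\left(R{\left(-414 \right)} - 126684\right) - 56950 = \left(-414 - 126684\right) - 56950 = -127098 - 56950 = -184048$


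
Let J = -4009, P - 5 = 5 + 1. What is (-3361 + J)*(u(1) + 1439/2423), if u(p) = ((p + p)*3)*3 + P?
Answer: -528473220/2423 ≈ -2.1811e+5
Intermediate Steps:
P = 11 (P = 5 + (5 + 1) = 5 + 6 = 11)
u(p) = 11 + 18*p (u(p) = ((p + p)*3)*3 + 11 = ((2*p)*3)*3 + 11 = (6*p)*3 + 11 = 18*p + 11 = 11 + 18*p)
(-3361 + J)*(u(1) + 1439/2423) = (-3361 - 4009)*((11 + 18*1) + 1439/2423) = -7370*((11 + 18) + 1439*(1/2423)) = -7370*(29 + 1439/2423) = -7370*71706/2423 = -528473220/2423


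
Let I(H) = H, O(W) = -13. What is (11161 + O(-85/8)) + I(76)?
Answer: 11224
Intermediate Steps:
(11161 + O(-85/8)) + I(76) = (11161 - 13) + 76 = 11148 + 76 = 11224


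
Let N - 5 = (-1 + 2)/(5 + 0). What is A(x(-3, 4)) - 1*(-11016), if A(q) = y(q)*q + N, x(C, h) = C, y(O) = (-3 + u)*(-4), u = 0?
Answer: 54926/5 ≈ 10985.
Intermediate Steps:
y(O) = 12 (y(O) = (-3 + 0)*(-4) = -3*(-4) = 12)
N = 26/5 (N = 5 + (-1 + 2)/(5 + 0) = 5 + 1/5 = 5 + (⅕)*1 = 5 + ⅕ = 26/5 ≈ 5.2000)
A(q) = 26/5 + 12*q (A(q) = 12*q + 26/5 = 26/5 + 12*q)
A(x(-3, 4)) - 1*(-11016) = (26/5 + 12*(-3)) - 1*(-11016) = (26/5 - 36) + 11016 = -154/5 + 11016 = 54926/5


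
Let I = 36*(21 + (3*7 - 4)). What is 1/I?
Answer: 1/1368 ≈ 0.00073099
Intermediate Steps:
I = 1368 (I = 36*(21 + (21 - 4)) = 36*(21 + 17) = 36*38 = 1368)
1/I = 1/1368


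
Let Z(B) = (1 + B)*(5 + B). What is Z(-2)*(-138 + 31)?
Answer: 321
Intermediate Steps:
Z(-2)*(-138 + 31) = (5 + (-2)² + 6*(-2))*(-138 + 31) = (5 + 4 - 12)*(-107) = -3*(-107) = 321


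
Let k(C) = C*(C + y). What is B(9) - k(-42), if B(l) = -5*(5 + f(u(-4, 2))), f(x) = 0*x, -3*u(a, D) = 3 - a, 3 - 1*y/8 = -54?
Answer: 17363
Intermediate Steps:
y = 456 (y = 24 - 8*(-54) = 24 + 432 = 456)
u(a, D) = -1 + a/3 (u(a, D) = -(3 - a)/3 = -1 + a/3)
f(x) = 0
k(C) = C*(456 + C) (k(C) = C*(C + 456) = C*(456 + C))
B(l) = -25 (B(l) = -5*(5 + 0) = -5*5 = -25)
B(9) - k(-42) = -25 - (-42)*(456 - 42) = -25 - (-42)*414 = -25 - 1*(-17388) = -25 + 17388 = 17363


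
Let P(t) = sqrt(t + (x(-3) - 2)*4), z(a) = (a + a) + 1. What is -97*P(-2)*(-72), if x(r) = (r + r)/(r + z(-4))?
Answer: 6984*I*sqrt(190)/5 ≈ 19254.0*I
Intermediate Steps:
z(a) = 1 + 2*a (z(a) = 2*a + 1 = 1 + 2*a)
x(r) = 2*r/(-7 + r) (x(r) = (r + r)/(r + (1 + 2*(-4))) = (2*r)/(r + (1 - 8)) = (2*r)/(r - 7) = (2*r)/(-7 + r) = 2*r/(-7 + r))
P(t) = sqrt(-28/5 + t) (P(t) = sqrt(t + (2*(-3)/(-7 - 3) - 2)*4) = sqrt(t + (2*(-3)/(-10) - 2)*4) = sqrt(t + (2*(-3)*(-1/10) - 2)*4) = sqrt(t + (3/5 - 2)*4) = sqrt(t - 7/5*4) = sqrt(t - 28/5) = sqrt(-28/5 + t))
-97*P(-2)*(-72) = -97*sqrt(-140 + 25*(-2))/5*(-72) = -97*sqrt(-140 - 50)/5*(-72) = -97*sqrt(-190)/5*(-72) = -97*I*sqrt(190)/5*(-72) = 6984*I*sqrt(190)/5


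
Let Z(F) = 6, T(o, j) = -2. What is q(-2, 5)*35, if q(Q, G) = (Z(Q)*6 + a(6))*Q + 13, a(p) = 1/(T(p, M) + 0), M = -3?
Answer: -2030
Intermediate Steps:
a(p) = -½ (a(p) = 1/(-2 + 0) = 1/(-2) = -½)
q(Q, G) = 13 + 71*Q/2 (q(Q, G) = (6*6 - ½)*Q + 13 = (36 - ½)*Q + 13 = 71*Q/2 + 13 = 13 + 71*Q/2)
q(-2, 5)*35 = (13 + (71/2)*(-2))*35 = (13 - 71)*35 = -58*35 = -2030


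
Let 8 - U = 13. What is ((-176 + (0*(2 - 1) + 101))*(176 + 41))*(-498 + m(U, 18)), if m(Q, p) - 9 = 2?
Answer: 7925925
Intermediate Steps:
U = -5 (U = 8 - 1*13 = 8 - 13 = -5)
m(Q, p) = 11 (m(Q, p) = 9 + 2 = 11)
((-176 + (0*(2 - 1) + 101))*(176 + 41))*(-498 + m(U, 18)) = ((-176 + (0*(2 - 1) + 101))*(176 + 41))*(-498 + 11) = ((-176 + (0*1 + 101))*217)*(-487) = ((-176 + (0 + 101))*217)*(-487) = ((-176 + 101)*217)*(-487) = -75*217*(-487) = -16275*(-487) = 7925925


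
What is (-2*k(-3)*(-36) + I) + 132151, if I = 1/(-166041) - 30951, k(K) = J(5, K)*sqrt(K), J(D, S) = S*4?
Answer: 16803349199/166041 - 864*I*sqrt(3) ≈ 1.012e+5 - 1496.5*I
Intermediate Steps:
J(D, S) = 4*S
k(K) = 4*K**(3/2) (k(K) = (4*K)*sqrt(K) = 4*K**(3/2))
I = -5139134992/166041 (I = -1/166041 - 30951 = -5139134992/166041 ≈ -30951.)
(-2*k(-3)*(-36) + I) + 132151 = (-8*(-3)**(3/2)*(-36) - 5139134992/166041) + 132151 = (-8*(-3*I*sqrt(3))*(-36) - 5139134992/166041) + 132151 = (-(-24)*I*sqrt(3)*(-36) - 5139134992/166041) + 132151 = ((24*I*sqrt(3))*(-36) - 5139134992/166041) + 132151 = (-864*I*sqrt(3) - 5139134992/166041) + 132151 = (-5139134992/166041 - 864*I*sqrt(3)) + 132151 = 16803349199/166041 - 864*I*sqrt(3)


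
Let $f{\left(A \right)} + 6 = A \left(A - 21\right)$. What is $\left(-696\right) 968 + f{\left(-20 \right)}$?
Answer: $-672914$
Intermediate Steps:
$f{\left(A \right)} = -6 + A \left(-21 + A\right)$ ($f{\left(A \right)} = -6 + A \left(A - 21\right) = -6 + A \left(-21 + A\right)$)
$\left(-696\right) 968 + f{\left(-20 \right)} = \left(-696\right) 968 - \left(-414 - 400\right) = -673728 + \left(-6 + 400 + 420\right) = -673728 + 814 = -672914$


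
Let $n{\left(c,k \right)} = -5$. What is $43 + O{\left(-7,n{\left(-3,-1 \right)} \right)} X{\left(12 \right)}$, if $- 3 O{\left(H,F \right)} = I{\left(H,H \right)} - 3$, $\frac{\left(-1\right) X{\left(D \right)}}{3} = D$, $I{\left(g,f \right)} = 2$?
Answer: $31$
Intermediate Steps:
$X{\left(D \right)} = - 3 D$
$O{\left(H,F \right)} = \frac{1}{3}$ ($O{\left(H,F \right)} = - \frac{2 - 3}{3} = \left(- \frac{1}{3}\right) \left(-1\right) = \frac{1}{3}$)
$43 + O{\left(-7,n{\left(-3,-1 \right)} \right)} X{\left(12 \right)} = 43 + \frac{\left(-3\right) 12}{3} = 43 + \frac{1}{3} \left(-36\right) = 43 - 12 = 31$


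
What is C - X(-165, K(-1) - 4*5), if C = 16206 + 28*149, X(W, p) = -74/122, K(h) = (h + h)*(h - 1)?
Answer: 1243095/61 ≈ 20379.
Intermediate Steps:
K(h) = 2*h*(-1 + h) (K(h) = (2*h)*(-1 + h) = 2*h*(-1 + h))
X(W, p) = -37/61 (X(W, p) = -74*1/122 = -37/61)
C = 20378 (C = 16206 + 4172 = 20378)
C - X(-165, K(-1) - 4*5) = 20378 - 1*(-37/61) = 20378 + 37/61 = 1243095/61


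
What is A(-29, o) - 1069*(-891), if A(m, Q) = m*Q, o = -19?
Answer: 953030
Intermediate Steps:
A(m, Q) = Q*m
A(-29, o) - 1069*(-891) = -19*(-29) - 1069*(-891) = 551 + 952479 = 953030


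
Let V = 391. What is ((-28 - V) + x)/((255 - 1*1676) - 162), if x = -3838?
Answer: 4257/1583 ≈ 2.6892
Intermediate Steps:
((-28 - V) + x)/((255 - 1*1676) - 162) = ((-28 - 1*391) - 3838)/((255 - 1*1676) - 162) = ((-28 - 391) - 3838)/((255 - 1676) - 162) = (-419 - 3838)/(-1421 - 162) = -4257/(-1583) = -4257*(-1/1583) = 4257/1583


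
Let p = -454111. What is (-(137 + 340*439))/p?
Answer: 149397/454111 ≈ 0.32899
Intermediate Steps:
(-(137 + 340*439))/p = -(137 + 340*439)/(-454111) = -(137 + 149260)*(-1/454111) = -1*149397*(-1/454111) = -149397*(-1/454111) = 149397/454111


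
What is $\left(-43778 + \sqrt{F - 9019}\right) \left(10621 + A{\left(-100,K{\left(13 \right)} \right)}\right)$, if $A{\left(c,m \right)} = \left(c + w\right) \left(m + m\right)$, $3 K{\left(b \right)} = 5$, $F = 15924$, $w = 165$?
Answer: $- \frac{1423354114}{3} + \frac{32513 \sqrt{6905}}{3} \approx -4.7355 \cdot 10^{8}$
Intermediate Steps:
$K{\left(b \right)} = \frac{5}{3}$ ($K{\left(b \right)} = \frac{1}{3} \cdot 5 = \frac{5}{3}$)
$A{\left(c,m \right)} = 2 m \left(165 + c\right)$ ($A{\left(c,m \right)} = \left(c + 165\right) \left(m + m\right) = \left(165 + c\right) 2 m = 2 m \left(165 + c\right)$)
$\left(-43778 + \sqrt{F - 9019}\right) \left(10621 + A{\left(-100,K{\left(13 \right)} \right)}\right) = \left(-43778 + \sqrt{15924 - 9019}\right) \left(10621 + 2 \cdot \frac{5}{3} \left(165 - 100\right)\right) = \left(-43778 + \sqrt{6905}\right) \left(10621 + 2 \cdot \frac{5}{3} \cdot 65\right) = \left(-43778 + \sqrt{6905}\right) \left(10621 + \frac{650}{3}\right) = \left(-43778 + \sqrt{6905}\right) \frac{32513}{3} = - \frac{1423354114}{3} + \frac{32513 \sqrt{6905}}{3}$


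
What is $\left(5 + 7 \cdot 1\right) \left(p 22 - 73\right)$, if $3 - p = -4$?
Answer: $972$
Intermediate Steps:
$p = 7$ ($p = 3 - -4 = 3 + 4 = 7$)
$\left(5 + 7 \cdot 1\right) \left(p 22 - 73\right) = \left(5 + 7 \cdot 1\right) \left(7 \cdot 22 - 73\right) = \left(5 + 7\right) \left(154 - 73\right) = 12 \cdot 81 = 972$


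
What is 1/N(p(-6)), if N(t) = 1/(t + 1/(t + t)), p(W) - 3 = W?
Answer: -19/6 ≈ -3.1667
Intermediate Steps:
p(W) = 3 + W
N(t) = 1/(t + 1/(2*t))
1/N(p(-6)) = 1/(2*(3 - 6)/(1 + 2*(3 - 6)**2)) = 1/(2*(-3)/(1 + 2*(-3)**2)) = 1/(2*(-3)/(1 + 2*9)) = 1/(2*(-3)/(1 + 18)) = 1/(2*(-3)/19) = 1/(2*(-3)*(1/19)) = 1/(-6/19) = -19/6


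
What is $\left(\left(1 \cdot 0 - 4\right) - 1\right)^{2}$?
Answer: $25$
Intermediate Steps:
$\left(\left(1 \cdot 0 - 4\right) - 1\right)^{2} = \left(\left(0 - 4\right) - 1\right)^{2} = \left(-4 - 1\right)^{2} = \left(-5\right)^{2} = 25$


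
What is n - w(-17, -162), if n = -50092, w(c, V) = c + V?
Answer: -49913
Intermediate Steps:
w(c, V) = V + c
n - w(-17, -162) = -50092 - (-162 - 17) = -50092 - 1*(-179) = -50092 + 179 = -49913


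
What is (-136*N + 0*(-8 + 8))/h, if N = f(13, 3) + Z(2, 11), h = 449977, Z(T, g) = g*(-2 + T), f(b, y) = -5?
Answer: 680/449977 ≈ 0.0015112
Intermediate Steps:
N = -5 (N = -5 + 11*(-2 + 2) = -5 + 11*0 = -5 + 0 = -5)
(-136*N + 0*(-8 + 8))/h = (-136*(-5) + 0*(-8 + 8))/449977 = (680 + 0*0)*(1/449977) = (680 + 0)*(1/449977) = 680*(1/449977) = 680/449977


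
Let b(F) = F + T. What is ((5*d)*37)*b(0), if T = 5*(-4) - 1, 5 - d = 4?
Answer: -3885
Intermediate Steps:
d = 1 (d = 5 - 1*4 = 5 - 4 = 1)
T = -21 (T = -20 - 1 = -21)
b(F) = -21 + F (b(F) = F - 21 = -21 + F)
((5*d)*37)*b(0) = ((5*1)*37)*(-21 + 0) = (5*37)*(-21) = 185*(-21) = -3885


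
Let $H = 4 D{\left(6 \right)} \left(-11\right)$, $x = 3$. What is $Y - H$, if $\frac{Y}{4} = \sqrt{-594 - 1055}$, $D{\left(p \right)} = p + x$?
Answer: $396 + 4 i \sqrt{1649} \approx 396.0 + 162.43 i$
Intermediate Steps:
$D{\left(p \right)} = 3 + p$ ($D{\left(p \right)} = p + 3 = 3 + p$)
$Y = 4 i \sqrt{1649}$ ($Y = 4 \sqrt{-594 - 1055} = 4 \sqrt{-1649} = 4 i \sqrt{1649} \approx 162.43 i$)
$H = -396$ ($H = 4 \left(3 + 6\right) \left(-11\right) = 4 \cdot 9 \left(-11\right) = 36 \left(-11\right) = -396$)
$Y - H = 4 i \sqrt{1649} - -396 = 4 i \sqrt{1649} + 396 = 396 + 4 i \sqrt{1649}$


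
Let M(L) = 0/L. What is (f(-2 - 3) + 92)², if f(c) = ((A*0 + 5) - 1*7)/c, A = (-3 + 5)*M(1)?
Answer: 213444/25 ≈ 8537.8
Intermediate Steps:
M(L) = 0
A = 0 (A = (-3 + 5)*0 = 2*0 = 0)
f(c) = -2/c (f(c) = ((0*0 + 5) - 1*7)/c = ((0 + 5) - 7)/c = (5 - 7)/c = -2/c)
(f(-2 - 3) + 92)² = (-2/(-2 - 3) + 92)² = (-2/(-5) + 92)² = (-2*(-⅕) + 92)² = (⅖ + 92)² = (462/5)² = 213444/25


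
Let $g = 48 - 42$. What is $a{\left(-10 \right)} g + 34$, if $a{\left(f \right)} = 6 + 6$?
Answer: $106$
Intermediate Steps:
$a{\left(f \right)} = 12$
$g = 6$ ($g = 48 - 42 = 6$)
$a{\left(-10 \right)} g + 34 = 12 \cdot 6 + 34 = 72 + 34 = 106$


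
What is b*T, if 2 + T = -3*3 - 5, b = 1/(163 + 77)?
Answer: -1/15 ≈ -0.066667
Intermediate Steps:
b = 1/240 ≈ 0.0041667
T = -16 (T = -2 + (-3*3 - 5) = -2 + (-9 - 5) = -2 - 14 = -16)
b*T = (1/240)*(-16) = -1/15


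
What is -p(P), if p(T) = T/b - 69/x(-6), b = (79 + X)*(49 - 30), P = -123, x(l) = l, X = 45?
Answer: -26971/2356 ≈ -11.448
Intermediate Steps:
b = 2356 (b = (79 + 45)*(49 - 30) = 124*19 = 2356)
p(T) = 23/2 + T/2356 (p(T) = T/2356 - 69/(-6) = T*(1/2356) - 69*(-⅙) = T/2356 + 23/2 = 23/2 + T/2356)
-p(P) = -(23/2 + (1/2356)*(-123)) = -(23/2 - 123/2356) = -1*26971/2356 = -26971/2356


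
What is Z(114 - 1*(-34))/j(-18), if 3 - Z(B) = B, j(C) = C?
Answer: 145/18 ≈ 8.0556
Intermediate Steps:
Z(B) = 3 - B
Z(114 - 1*(-34))/j(-18) = (3 - (114 - 1*(-34)))/(-18) = (3 - (114 + 34))*(-1/18) = (3 - 1*148)*(-1/18) = (3 - 148)*(-1/18) = -145*(-1/18) = 145/18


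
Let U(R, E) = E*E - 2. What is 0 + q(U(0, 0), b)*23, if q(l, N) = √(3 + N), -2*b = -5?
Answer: 23*√22/2 ≈ 53.940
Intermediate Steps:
b = 5/2 (b = -½*(-5) = 5/2 ≈ 2.5000)
U(R, E) = -2 + E² (U(R, E) = E² - 2 = -2 + E²)
0 + q(U(0, 0), b)*23 = 0 + √(3 + 5/2)*23 = 0 + √(11/2)*23 = 0 + (√22/2)*23 = 0 + 23*√22/2 = 23*√22/2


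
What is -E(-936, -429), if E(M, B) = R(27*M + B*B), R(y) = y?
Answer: -158769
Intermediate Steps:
E(M, B) = B² + 27*M (E(M, B) = 27*M + B*B = 27*M + B² = B² + 27*M)
-E(-936, -429) = -((-429)² + 27*(-936)) = -(184041 - 25272) = -1*158769 = -158769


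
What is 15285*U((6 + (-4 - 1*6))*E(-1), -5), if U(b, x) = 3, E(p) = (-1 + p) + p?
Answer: 45855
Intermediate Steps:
E(p) = -1 + 2*p
15285*U((6 + (-4 - 1*6))*E(-1), -5) = 15285*3 = 45855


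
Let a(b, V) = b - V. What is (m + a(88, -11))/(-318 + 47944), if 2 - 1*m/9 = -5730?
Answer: 51687/47626 ≈ 1.0853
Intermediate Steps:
m = 51588 (m = 18 - 9*(-5730) = 18 + 51570 = 51588)
(m + a(88, -11))/(-318 + 47944) = (51588 + (88 - 1*(-11)))/(-318 + 47944) = (51588 + (88 + 11))/47626 = (51588 + 99)*(1/47626) = 51687*(1/47626) = 51687/47626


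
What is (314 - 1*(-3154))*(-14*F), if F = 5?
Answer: -242760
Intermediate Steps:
(314 - 1*(-3154))*(-14*F) = (314 - 1*(-3154))*(-14*5) = (314 + 3154)*(-70) = 3468*(-70) = -242760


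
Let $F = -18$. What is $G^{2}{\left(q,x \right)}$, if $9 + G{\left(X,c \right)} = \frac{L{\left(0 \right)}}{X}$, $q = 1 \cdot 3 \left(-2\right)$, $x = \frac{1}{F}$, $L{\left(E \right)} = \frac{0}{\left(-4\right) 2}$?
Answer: $81$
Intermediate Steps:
$L{\left(E \right)} = 0$ ($L{\left(E \right)} = \frac{0}{-8} = 0 \left(- \frac{1}{8}\right) = 0$)
$x = - \frac{1}{18}$ ($x = \frac{1}{-18} = - \frac{1}{18} \approx -0.055556$)
$q = -6$ ($q = 3 \left(-2\right) = -6$)
$G{\left(X,c \right)} = -9$ ($G{\left(X,c \right)} = -9 + \frac{0}{X} = -9 + 0 = -9$)
$G^{2}{\left(q,x \right)} = \left(-9\right)^{2} = 81$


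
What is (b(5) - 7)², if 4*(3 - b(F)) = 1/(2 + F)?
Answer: 12769/784 ≈ 16.287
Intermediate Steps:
b(F) = 3 - 1/(4*(2 + F))
(b(5) - 7)² = ((23 + 12*5)/(4*(2 + 5)) - 7)² = ((¼)*(23 + 60)/7 - 7)² = ((¼)*(⅐)*83 - 7)² = (83/28 - 7)² = (-113/28)² = 12769/784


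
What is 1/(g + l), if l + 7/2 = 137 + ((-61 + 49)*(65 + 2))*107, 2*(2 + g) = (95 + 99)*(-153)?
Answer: -2/201475 ≈ -9.9268e-6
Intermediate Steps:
g = -14843 (g = -2 + ((95 + 99)*(-153))/2 = -2 + (194*(-153))/2 = -2 + (½)*(-29682) = -2 - 14841 = -14843)
l = -171789/2 (l = -7/2 + (137 + ((-61 + 49)*(65 + 2))*107) = -7/2 + (137 - 12*67*107) = -7/2 + (137 - 804*107) = -7/2 + (137 - 86028) = -7/2 - 85891 = -171789/2 ≈ -85895.)
1/(g + l) = 1/(-14843 - 171789/2) = 1/(-201475/2) = -2/201475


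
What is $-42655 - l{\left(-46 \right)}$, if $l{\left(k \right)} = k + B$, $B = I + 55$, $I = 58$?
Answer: $-42722$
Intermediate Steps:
$B = 113$ ($B = 58 + 55 = 113$)
$l{\left(k \right)} = 113 + k$ ($l{\left(k \right)} = k + 113 = 113 + k$)
$-42655 - l{\left(-46 \right)} = -42655 - \left(113 - 46\right) = -42655 - 67 = -42722$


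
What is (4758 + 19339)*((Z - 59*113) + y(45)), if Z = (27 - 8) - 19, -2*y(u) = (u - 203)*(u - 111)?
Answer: -286296457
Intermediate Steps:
y(u) = -(-203 + u)*(-111 + u)/2 (y(u) = -(u - 203)*(u - 111)/2 = -(-203 + u)*(-111 + u)/2)
Z = 0 (Z = 19 - 19 = 0)
(4758 + 19339)*((Z - 59*113) + y(45)) = (4758 + 19339)*((0 - 59*113) + (-22533/2 + 157*45 - ½*45²)) = 24097*((0 - 6667) + (-22533/2 + 7065 - ½*2025)) = 24097*(-6667 + (-22533/2 + 7065 - 2025/2)) = 24097*(-6667 - 5214) = 24097*(-11881) = -286296457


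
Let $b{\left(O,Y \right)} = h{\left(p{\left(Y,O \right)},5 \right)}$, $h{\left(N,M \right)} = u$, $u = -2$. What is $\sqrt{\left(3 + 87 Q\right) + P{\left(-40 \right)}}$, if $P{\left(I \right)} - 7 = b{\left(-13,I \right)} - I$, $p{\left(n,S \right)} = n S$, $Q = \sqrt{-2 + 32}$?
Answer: $\sqrt{48 + 87 \sqrt{30}} \approx 22.902$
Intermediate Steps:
$Q = \sqrt{30} \approx 5.4772$
$p{\left(n,S \right)} = S n$
$h{\left(N,M \right)} = -2$
$b{\left(O,Y \right)} = -2$
$P{\left(I \right)} = 5 - I$ ($P{\left(I \right)} = 7 - \left(2 + I\right) = 5 - I$)
$\sqrt{\left(3 + 87 Q\right) + P{\left(-40 \right)}} = \sqrt{\left(3 + 87 \sqrt{30}\right) + \left(5 - -40\right)} = \sqrt{\left(3 + 87 \sqrt{30}\right) + \left(5 + 40\right)} = \sqrt{\left(3 + 87 \sqrt{30}\right) + 45} = \sqrt{48 + 87 \sqrt{30}}$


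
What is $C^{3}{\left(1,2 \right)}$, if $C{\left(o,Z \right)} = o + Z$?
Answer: $27$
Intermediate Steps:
$C{\left(o,Z \right)} = Z + o$
$C^{3}{\left(1,2 \right)} = \left(2 + 1\right)^{3} = 3^{3} = 27$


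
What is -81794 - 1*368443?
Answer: -450237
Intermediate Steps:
-81794 - 1*368443 = -81794 - 368443 = -450237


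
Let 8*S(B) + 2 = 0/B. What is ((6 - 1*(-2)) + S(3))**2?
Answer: 961/16 ≈ 60.063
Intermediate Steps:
S(B) = -1/4 (S(B) = -1/4 + (0/B)/8 = -1/4 + (1/8)*0 = -1/4 + 0 = -1/4)
((6 - 1*(-2)) + S(3))**2 = ((6 - 1*(-2)) - 1/4)**2 = ((6 + 2) - 1/4)**2 = (8 - 1/4)**2 = (31/4)**2 = 961/16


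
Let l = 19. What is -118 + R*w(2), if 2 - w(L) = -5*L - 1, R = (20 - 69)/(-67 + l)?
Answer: -5027/48 ≈ -104.73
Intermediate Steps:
R = 49/48 (R = (20 - 69)/(-67 + 19) = -49/(-48) = -49*(-1/48) = 49/48 ≈ 1.0208)
w(L) = 3 + 5*L (w(L) = 2 - (-5*L - 1) = 2 - (-1 - 5*L) = 2 + (1 + 5*L) = 3 + 5*L)
-118 + R*w(2) = -118 + 49*(3 + 5*2)/48 = -118 + 49*(3 + 10)/48 = -118 + (49/48)*13 = -118 + 637/48 = -5027/48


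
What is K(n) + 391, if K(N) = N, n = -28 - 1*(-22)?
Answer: 385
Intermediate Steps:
n = -6 (n = -28 + 22 = -6)
K(n) + 391 = -6 + 391 = 385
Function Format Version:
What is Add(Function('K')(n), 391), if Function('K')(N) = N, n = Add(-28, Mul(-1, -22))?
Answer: 385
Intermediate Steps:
n = -6 (n = Add(-28, 22) = -6)
Add(Function('K')(n), 391) = Add(-6, 391) = 385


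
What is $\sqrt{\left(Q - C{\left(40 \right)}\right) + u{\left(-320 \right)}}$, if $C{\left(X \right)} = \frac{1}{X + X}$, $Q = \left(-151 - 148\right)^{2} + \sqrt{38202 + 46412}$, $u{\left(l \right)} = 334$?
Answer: $\frac{\sqrt{35893995 + 400 \sqrt{84614}}}{20} \approx 300.04$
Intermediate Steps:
$Q = 89401 + \sqrt{84614}$ ($Q = \left(-299\right)^{2} + \sqrt{84614} = 89401 + \sqrt{84614} \approx 89692.0$)
$C{\left(X \right)} = \frac{1}{2 X}$
$\sqrt{\left(Q - C{\left(40 \right)}\right) + u{\left(-320 \right)}} = \sqrt{\left(\left(89401 + \sqrt{84614}\right) - \frac{1}{2 \cdot 40}\right) + 334} = \sqrt{\left(\left(89401 + \sqrt{84614}\right) - \frac{1}{2} \cdot \frac{1}{40}\right) + 334} = \sqrt{\left(\left(89401 + \sqrt{84614}\right) - \frac{1}{80}\right) + 334} = \sqrt{\left(\frac{7152079}{80} + \sqrt{84614}\right) + 334} = \sqrt{\frac{7178799}{80} + \sqrt{84614}}$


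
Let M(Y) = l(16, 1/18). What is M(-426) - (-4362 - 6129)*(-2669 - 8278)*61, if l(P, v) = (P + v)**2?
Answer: -2269796041907/324 ≈ -7.0055e+9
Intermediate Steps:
M(Y) = 83521/324 (M(Y) = (16 + 1/18)**2 = (289/18)**2 = 83521/324)
M(-426) - (-4362 - 6129)*(-2669 - 8278)*61 = 83521/324 - (-4362 - 6129)*(-2669 - 8278)*61 = 83521/324 - (-10491*(-10947))*61 = 83521/324 - 114844977*61 = 83521/324 - 1*7005543597 = 83521/324 - 7005543597 = -2269796041907/324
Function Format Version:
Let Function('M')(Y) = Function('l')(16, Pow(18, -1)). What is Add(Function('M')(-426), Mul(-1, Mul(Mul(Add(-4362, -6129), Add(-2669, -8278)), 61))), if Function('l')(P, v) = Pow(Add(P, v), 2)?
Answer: Rational(-2269796041907, 324) ≈ -7.0055e+9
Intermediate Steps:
Function('M')(Y) = Rational(83521, 324) (Function('M')(Y) = Pow(Add(16, Pow(18, -1)), 2) = Pow(Add(16, Rational(1, 18)), 2) = Pow(Rational(289, 18), 2) = Rational(83521, 324))
Add(Function('M')(-426), Mul(-1, Mul(Mul(Add(-4362, -6129), Add(-2669, -8278)), 61))) = Add(Rational(83521, 324), Mul(-1, Mul(Mul(Add(-4362, -6129), Add(-2669, -8278)), 61))) = Add(Rational(83521, 324), Mul(-1, Mul(Mul(-10491, -10947), 61))) = Add(Rational(83521, 324), Mul(-1, Mul(114844977, 61))) = Add(Rational(83521, 324), Mul(-1, 7005543597)) = Add(Rational(83521, 324), -7005543597) = Rational(-2269796041907, 324)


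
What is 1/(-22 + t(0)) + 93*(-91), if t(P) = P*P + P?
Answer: -186187/22 ≈ -8463.0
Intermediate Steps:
t(P) = P + P² (t(P) = P² + P = P + P²)
1/(-22 + t(0)) + 93*(-91) = 1/(-22 + 0*(1 + 0)) + 93*(-91) = 1/(-22 + 0*1) - 8463 = 1/(-22 + 0) - 8463 = 1/(-22) - 8463 = -1/22 - 8463 = -186187/22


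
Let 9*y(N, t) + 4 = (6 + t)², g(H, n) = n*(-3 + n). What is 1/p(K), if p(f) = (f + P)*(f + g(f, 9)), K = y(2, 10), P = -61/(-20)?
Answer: 10/25461 ≈ 0.00039276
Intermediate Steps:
P = 61/20 (P = -61*(-1/20) = 61/20 ≈ 3.0500)
y(N, t) = -4/9 + (6 + t)²/9
K = 28 (K = -4/9 + (6 + 10)²/9 = -4/9 + (⅑)*16² = -4/9 + (⅑)*256 = -4/9 + 256/9 = 28)
p(f) = (54 + f)*(61/20 + f) (p(f) = (f + 61/20)*(f + 9*(-3 + 9)) = (61/20 + f)*(f + 9*6) = (61/20 + f)*(f + 54) = (61/20 + f)*(54 + f) = (54 + f)*(61/20 + f))
1/p(K) = 1/(1647/10 + 28² + (1141/20)*28) = 1/(1647/10 + 784 + 7987/5) = 1/(25461/10) = 10/25461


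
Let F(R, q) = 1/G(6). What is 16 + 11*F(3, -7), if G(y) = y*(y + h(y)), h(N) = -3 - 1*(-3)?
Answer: 587/36 ≈ 16.306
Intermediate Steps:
h(N) = 0 (h(N) = -3 + 3 = 0)
G(y) = y² (G(y) = y*(y + 0) = y*y = y²)
F(R, q) = 1/36 (F(R, q) = 1/(6²) = 1/36)
16 + 11*F(3, -7) = 16 + 11*(1/36) = 16 + 11/36 = 587/36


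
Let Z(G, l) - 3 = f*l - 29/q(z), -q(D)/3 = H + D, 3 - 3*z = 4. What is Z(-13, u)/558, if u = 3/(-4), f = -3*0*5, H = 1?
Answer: 35/1116 ≈ 0.031362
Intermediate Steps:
z = -⅓ (z = 1 - ⅓*4 = 1 - 4/3 = -⅓ ≈ -0.33333)
f = 0 (f = 0*5 = 0)
q(D) = -3 - 3*D (q(D) = -3*(1 + D) = -3 - 3*D)
u = -¾ (u = 3*(-¼) = -¾ ≈ -0.75000)
Z(G, l) = 35/2 (Z(G, l) = 3 + (0*l - 29/(-3 - 3*(-⅓))) = 3 + (0 - 29/(-3 + 1)) = 3 + (0 - 29/(-2)) = 3 + (0 - 29*(-½)) = 3 + (0 + 29/2) = 3 + 29/2 = 35/2)
Z(-13, u)/558 = (35/2)/558 = (35/2)*(1/558) = 35/1116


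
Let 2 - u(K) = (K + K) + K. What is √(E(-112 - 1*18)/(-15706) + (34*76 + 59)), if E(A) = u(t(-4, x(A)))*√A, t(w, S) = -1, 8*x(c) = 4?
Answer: √(651971106348 - 78530*I*√130)/15706 ≈ 51.41 - 3.5302e-5*I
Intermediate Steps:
x(c) = ½ (x(c) = (⅛)*4 = ½)
u(K) = 2 - 3*K (u(K) = 2 - ((K + K) + K) = 2 - (2*K + K) = 2 - 3*K)
E(A) = 5*√A (E(A) = (2 - 3*(-1))*√A = (2 + 3)*√A = 5*√A)
√(E(-112 - 1*18)/(-15706) + (34*76 + 59)) = √((5*√(-112 - 1*18))/(-15706) + (34*76 + 59)) = √((5*√(-112 - 18))*(-1/15706) + (2584 + 59)) = √((5*√(-130))*(-1/15706) + 2643) = √((5*(I*√130))*(-1/15706) + 2643) = √((5*I*√130)*(-1/15706) + 2643) = √(-5*I*√130/15706 + 2643) = √(2643 - 5*I*√130/15706)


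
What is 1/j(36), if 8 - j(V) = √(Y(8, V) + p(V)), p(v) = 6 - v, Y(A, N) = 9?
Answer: 8/85 + I*√21/85 ≈ 0.094118 + 0.053913*I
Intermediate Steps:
j(V) = 8 - √(15 - V) (j(V) = 8 - √(9 + (6 - V)) = 8 - √(15 - V))
1/j(36) = 1/(8 - √(15 - 1*36)) = 1/(8 - √(15 - 36)) = 1/(8 - √(-21)) = 1/(8 - I*√21)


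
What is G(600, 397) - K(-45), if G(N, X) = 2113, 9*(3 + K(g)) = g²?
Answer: 1891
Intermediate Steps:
K(g) = -3 + g²/9
G(600, 397) - K(-45) = 2113 - (-3 + (⅑)*(-45)²) = 2113 - (-3 + (⅑)*2025) = 2113 - (-3 + 225) = 2113 - 1*222 = 2113 - 222 = 1891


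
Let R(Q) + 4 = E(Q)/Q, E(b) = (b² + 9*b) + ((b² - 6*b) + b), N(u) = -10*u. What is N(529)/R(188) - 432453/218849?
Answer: -660156769/41143612 ≈ -16.045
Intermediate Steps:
E(b) = 2*b² + 4*b (E(b) = (b² + 9*b) + (b² - 5*b) = 2*b² + 4*b)
R(Q) = 2*Q (R(Q) = -4 + (2*Q*(2 + Q))/Q = -4 + (4 + 2*Q) = 2*Q)
N(529)/R(188) - 432453/218849 = (-10*529)/((2*188)) - 432453/218849 = -5290/376 - 432453*1/218849 = -5290*1/376 - 432453/218849 = -2645/188 - 432453/218849 = -660156769/41143612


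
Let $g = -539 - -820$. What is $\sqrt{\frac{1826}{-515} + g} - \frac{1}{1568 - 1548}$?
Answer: $- \frac{1}{20} + \frac{\sqrt{73587835}}{515} \approx 16.607$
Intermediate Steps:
$g = 281$ ($g = -539 + 820 = 281$)
$\sqrt{\frac{1826}{-515} + g} - \frac{1}{1568 - 1548} = \sqrt{\frac{1826}{-515} + 281} - \frac{1}{1568 - 1548} = \sqrt{1826 \left(- \frac{1}{515}\right) + 281} - \frac{1}{20} = \sqrt{- \frac{1826}{515} + 281} - \frac{1}{20} = \sqrt{\frac{142889}{515}} - \frac{1}{20} = \frac{\sqrt{73587835}}{515} - \frac{1}{20} = - \frac{1}{20} + \frac{\sqrt{73587835}}{515}$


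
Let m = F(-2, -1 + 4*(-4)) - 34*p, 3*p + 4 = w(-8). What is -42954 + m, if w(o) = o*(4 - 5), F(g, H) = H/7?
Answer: -903037/21 ≈ -43002.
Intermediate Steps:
F(g, H) = H/7 (F(g, H) = H*(⅐) = H/7)
w(o) = -o (w(o) = o*(-1) = -o)
p = 4/3 (p = -4/3 + (-1*(-8))/3 = -4/3 + (⅓)*8 = -4/3 + 8/3 = 4/3 ≈ 1.3333)
m = -1003/21 (m = (-1 + 4*(-4))/7 - 34*4/3 = (-1 - 16)/7 - 136/3 = (⅐)*(-17) - 136/3 = -17/7 - 136/3 = -1003/21 ≈ -47.762)
-42954 + m = -42954 - 1003/21 = -903037/21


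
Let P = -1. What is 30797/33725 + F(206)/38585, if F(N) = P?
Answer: 237653704/260255825 ≈ 0.91315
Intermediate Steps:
F(N) = -1
30797/33725 + F(206)/38585 = 30797/33725 - 1/38585 = 237653704/260255825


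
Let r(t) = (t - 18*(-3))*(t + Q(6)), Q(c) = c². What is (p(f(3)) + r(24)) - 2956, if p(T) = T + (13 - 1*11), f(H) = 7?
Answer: 1733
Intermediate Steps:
p(T) = 2 + T (p(T) = T + (13 - 11) = T + 2 = 2 + T)
r(t) = (36 + t)*(54 + t) (r(t) = (t - 18*(-3))*(t + 6²) = (t + 54)*(t + 36) = (54 + t)*(36 + t) = (36 + t)*(54 + t))
(p(f(3)) + r(24)) - 2956 = ((2 + 7) + (1944 + 24² + 90*24)) - 2956 = (9 + (1944 + 576 + 2160)) - 2956 = (9 + 4680) - 2956 = 4689 - 2956 = 1733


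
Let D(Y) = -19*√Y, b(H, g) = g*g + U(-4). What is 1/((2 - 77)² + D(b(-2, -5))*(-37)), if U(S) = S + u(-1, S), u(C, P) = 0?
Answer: 1875/7087412 - 703*√21/21262236 ≈ 0.00011304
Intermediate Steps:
U(S) = S (U(S) = S + 0 = S)
b(H, g) = -4 + g² (b(H, g) = g*g - 4 = g² - 4 = -4 + g²)
1/((2 - 77)² + D(b(-2, -5))*(-37)) = 1/((2 - 77)² - 19*√(-4 + (-5)²)*(-37)) = 1/((-75)² - 19*√(-4 + 25)*(-37)) = 1/(5625 - 19*√21*(-37)) = 1/(5625 + 703*√21)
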